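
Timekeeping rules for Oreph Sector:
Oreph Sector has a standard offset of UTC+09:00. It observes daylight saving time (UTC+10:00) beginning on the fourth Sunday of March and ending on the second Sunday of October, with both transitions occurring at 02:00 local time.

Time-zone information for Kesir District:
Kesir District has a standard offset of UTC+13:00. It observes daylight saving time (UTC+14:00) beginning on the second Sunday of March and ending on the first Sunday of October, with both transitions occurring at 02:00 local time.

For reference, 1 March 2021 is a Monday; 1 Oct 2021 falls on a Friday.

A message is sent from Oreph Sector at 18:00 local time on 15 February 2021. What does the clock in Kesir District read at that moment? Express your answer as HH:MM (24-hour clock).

1 March 2021 is a Monday, so the first Sunday is March 7 and the fourth is March 28.
1 October 2021 is a Friday, so the first Sunday is October 3 and the second is October 10.
Daylight saving runs 28 March – 10 October; 15 February 2021 is outside that window, so Oreph Sector is on standard time at UTC+09:00.
18:00 Oreph Sector − 9h = 09:00 UTC.
1 March 2021 is a Monday, so the first Sunday is March 7 and the second is March 14.
1 October 2021 is a Friday, so the first Sunday is October 3.
At the standard offset (UTC+13:00), 09:00 UTC + 13h = 22:00 Kesir District standard time.
The standard-time date in Kesir District, 15 February 2021, does not fall between 14 March and 3 October, so daylight saving is not in effect and Kesir District is at UTC+13:00.
09:00 UTC + 13h = 22:00 Kesir District.

22:00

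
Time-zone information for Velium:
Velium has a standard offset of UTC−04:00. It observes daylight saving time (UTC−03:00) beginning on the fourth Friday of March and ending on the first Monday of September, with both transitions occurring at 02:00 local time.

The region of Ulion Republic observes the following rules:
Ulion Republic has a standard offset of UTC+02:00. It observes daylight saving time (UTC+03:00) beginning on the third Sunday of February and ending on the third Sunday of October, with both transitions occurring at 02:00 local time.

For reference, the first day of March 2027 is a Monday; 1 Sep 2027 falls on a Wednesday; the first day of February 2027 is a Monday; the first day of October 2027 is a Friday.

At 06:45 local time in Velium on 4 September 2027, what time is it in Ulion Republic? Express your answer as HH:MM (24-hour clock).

1 March 2027 is a Monday, so the first Friday is March 5 and the fourth is March 26.
1 September 2027 is a Wednesday, so the first Monday is September 6.
Daylight saving runs 26 March – 6 September; 4 September 2027 is inside that window, so Velium is at UTC−03:00.
06:45 Velium + 3h = 09:45 UTC.
1 February 2027 is a Monday, so the first Sunday is February 7 and the third is February 21.
1 October 2027 is a Friday, so the first Sunday is October 3 and the third is October 17.
At the standard offset (UTC+02:00), 09:45 UTC + 2h = 11:45 Ulion Republic standard time.
Daylight saving runs 21 February – 17 October; the standard-time date in Ulion Republic, 4 September 2027, is inside that window, so Ulion Republic is at UTC+03:00.
09:45 UTC + 3h = 12:45 Ulion Republic.

12:45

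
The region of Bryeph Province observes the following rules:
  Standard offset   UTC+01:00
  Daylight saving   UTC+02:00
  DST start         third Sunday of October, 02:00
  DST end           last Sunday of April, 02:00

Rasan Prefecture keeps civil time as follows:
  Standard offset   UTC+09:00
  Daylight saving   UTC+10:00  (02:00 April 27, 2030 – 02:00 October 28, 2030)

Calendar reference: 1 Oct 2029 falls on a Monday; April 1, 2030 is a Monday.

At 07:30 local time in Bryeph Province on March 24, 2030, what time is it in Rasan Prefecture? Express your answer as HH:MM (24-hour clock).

14:30

1 October 2029 is a Monday, so the first Sunday is October 7 and the third is October 21.
1 April 2030 is a Monday, so Sundays fall on 7, 14, 21, 28; the last is April 28.
Daylight saving runs 21 October 2029 – 28 April 2030; March 24, 2030 is inside that window, so Bryeph Province is at UTC+02:00.
07:30 Bryeph Province − 2h = 05:30 UTC.
At the standard offset (UTC+09:00), 05:30 UTC + 9h = 14:30 Rasan Prefecture standard time.
The standard-time date in Rasan Prefecture, March 24, 2030, is outside the daylight-saving period (27 April – 28 October), so Rasan Prefecture is on standard time, UTC+09:00.
05:30 UTC + 9h = 14:30 Rasan Prefecture.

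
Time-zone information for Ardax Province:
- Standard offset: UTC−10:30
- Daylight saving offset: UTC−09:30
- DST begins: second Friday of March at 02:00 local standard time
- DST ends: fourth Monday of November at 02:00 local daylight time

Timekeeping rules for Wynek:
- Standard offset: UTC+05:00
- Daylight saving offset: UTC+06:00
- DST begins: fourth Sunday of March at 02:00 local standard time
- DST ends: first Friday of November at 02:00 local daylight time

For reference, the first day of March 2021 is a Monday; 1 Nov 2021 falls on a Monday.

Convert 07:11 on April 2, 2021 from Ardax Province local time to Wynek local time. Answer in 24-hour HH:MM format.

1 March 2021 is a Monday, so the first Friday is March 5 and the second is March 12.
1 November 2021 is a Monday, so the first Monday is November 1 and the fourth is November 22.
April 2, 2021 lies within the daylight-saving period (12 March – 22 November), so Ardax Province is on daylight time, UTC−09:30.
07:11 Ardax Province + 9h30m = 16:41 UTC.
1 March 2021 is a Monday, so the first Sunday is March 7 and the fourth is March 28.
1 November 2021 is a Monday, so the first Friday is November 5.
At the standard offset (UTC+05:00), 16:41 UTC + 5h = 21:41 Wynek standard time.
The standard-time date in Wynek, April 2, 2021, falls between 28 March and 5 November, so daylight saving is in effect and Wynek is at UTC+06:00.
16:41 UTC + 6h = 22:41 Wynek.

22:41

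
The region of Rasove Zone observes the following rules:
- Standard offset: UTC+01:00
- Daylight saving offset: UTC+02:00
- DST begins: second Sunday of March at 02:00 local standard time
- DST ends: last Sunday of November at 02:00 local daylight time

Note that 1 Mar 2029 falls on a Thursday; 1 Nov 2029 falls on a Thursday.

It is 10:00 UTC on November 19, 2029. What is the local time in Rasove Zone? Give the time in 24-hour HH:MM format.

1 March 2029 is a Thursday, so the first Sunday is March 4 and the second is March 11.
1 November 2029 is a Thursday, so Sundays fall on 4, 11, 18, 25; the last is November 25.
At the standard offset (UTC+01:00), 10:00 UTC + 1h = 11:00 Rasove Zone standard time.
The standard-time date in Rasove Zone, November 19, 2029, lies within the daylight-saving period (11 March – 25 November), so Rasove Zone is on daylight time, UTC+02:00.
10:00 UTC + 2h = 12:00 local.

12:00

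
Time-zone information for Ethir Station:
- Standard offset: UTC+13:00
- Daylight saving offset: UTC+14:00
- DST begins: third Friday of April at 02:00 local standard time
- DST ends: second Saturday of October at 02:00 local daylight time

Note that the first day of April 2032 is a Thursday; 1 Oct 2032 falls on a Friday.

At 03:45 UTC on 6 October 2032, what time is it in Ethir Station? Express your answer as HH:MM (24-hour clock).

17:45

1 April 2032 is a Thursday, so the first Friday is April 2 and the third is April 16.
1 October 2032 is a Friday, so the first Saturday is October 2 and the second is October 9.
At the standard offset (UTC+13:00), 03:45 UTC + 13h = 16:45 Ethir Station standard time.
Daylight saving runs 16 April – 9 October; the standard-time date in Ethir Station, 6 October 2032, is inside that window, so Ethir Station is at UTC+14:00.
03:45 UTC + 14h = 17:45 local.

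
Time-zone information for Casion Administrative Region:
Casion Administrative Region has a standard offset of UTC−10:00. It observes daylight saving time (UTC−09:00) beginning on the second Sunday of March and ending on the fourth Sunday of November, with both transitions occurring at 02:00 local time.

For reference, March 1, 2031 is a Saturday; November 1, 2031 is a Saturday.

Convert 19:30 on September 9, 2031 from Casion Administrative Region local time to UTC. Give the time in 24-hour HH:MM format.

1 March 2031 is a Saturday, so the first Sunday is March 2 and the second is March 9.
1 November 2031 is a Saturday, so the first Sunday is November 2 and the fourth is November 23.
September 9, 2031 falls between 9 March and 23 November, so daylight saving is in effect and Casion Administrative Region is at UTC−09:00.
19:30 local + 9h = 04:30 UTC (rolling into the next day, 10 September 2031).

04:30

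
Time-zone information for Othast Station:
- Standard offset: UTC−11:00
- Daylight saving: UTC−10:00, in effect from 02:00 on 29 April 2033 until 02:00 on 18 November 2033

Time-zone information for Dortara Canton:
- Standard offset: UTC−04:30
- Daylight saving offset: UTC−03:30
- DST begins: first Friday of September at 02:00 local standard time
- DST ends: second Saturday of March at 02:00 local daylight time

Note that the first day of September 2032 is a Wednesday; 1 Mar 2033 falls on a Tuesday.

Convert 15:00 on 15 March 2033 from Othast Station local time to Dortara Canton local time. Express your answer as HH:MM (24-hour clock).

21:30

Daylight saving runs 29 April – 18 November; 15 March 2033 is outside that window, so Othast Station is on standard time at UTC−11:00.
15:00 Othast Station + 11h = 02:00 UTC (rolling into the next day, 16 March 2033).
1 September 2032 is a Wednesday, so the first Friday is September 3.
1 March 2033 is a Tuesday, so the first Saturday is March 5 and the second is March 12.
At the standard offset (UTC−04:30), 02:00 UTC − 4h30m = 21:30 Dortara Canton standard time (rolling into the previous day, 15 March 2033).
The standard-time date in Dortara Canton, 15 March 2033, is outside the daylight-saving period (3 September 2032 – 12 March 2033), so Dortara Canton is on standard time, UTC−04:30.
02:00 UTC − 4h30m = 21:30 Dortara Canton (rolling into the previous day, 15 March 2033).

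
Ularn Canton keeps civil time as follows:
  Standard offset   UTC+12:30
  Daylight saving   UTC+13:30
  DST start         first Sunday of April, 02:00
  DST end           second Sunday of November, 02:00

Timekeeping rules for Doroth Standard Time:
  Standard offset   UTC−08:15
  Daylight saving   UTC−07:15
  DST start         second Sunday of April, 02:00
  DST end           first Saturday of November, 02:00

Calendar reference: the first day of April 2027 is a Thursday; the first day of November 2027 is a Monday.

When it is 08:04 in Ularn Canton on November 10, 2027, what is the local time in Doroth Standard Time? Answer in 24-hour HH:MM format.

10:19

1 April 2027 is a Thursday, so the first Sunday is April 4.
1 November 2027 is a Monday, so the first Sunday is November 7 and the second is November 14.
Daylight saving runs 4 April – 14 November; November 10, 2027 is inside that window, so Ularn Canton is at UTC+13:30.
08:04 Ularn Canton − 13h30m = 18:34 UTC (rolling into the previous day, 9 November 2027).
1 April 2027 is a Thursday, so the first Sunday is April 4 and the second is April 11.
1 November 2027 is a Monday, so the first Saturday is November 6.
At the standard offset (UTC−08:15), 18:34 UTC − 8h15m = 10:19 Doroth Standard Time standard time.
Daylight saving runs 11 April – 6 November; the standard-time date in Doroth Standard Time, November 9, 2027, is outside that window, so Doroth Standard Time is on standard time at UTC−08:15.
18:34 UTC − 8h15m = 10:19 Doroth Standard Time.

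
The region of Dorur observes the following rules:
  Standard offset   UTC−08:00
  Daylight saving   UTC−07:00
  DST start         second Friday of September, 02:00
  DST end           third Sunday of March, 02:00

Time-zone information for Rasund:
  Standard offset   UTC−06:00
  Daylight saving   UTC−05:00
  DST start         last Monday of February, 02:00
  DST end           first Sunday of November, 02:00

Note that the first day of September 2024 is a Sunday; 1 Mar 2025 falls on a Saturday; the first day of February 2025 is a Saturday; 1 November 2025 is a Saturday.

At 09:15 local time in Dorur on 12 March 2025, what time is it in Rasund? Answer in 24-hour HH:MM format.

1 September 2024 is a Sunday, so the first Friday is September 6 and the second is September 13.
1 March 2025 is a Saturday, so the first Sunday is March 2 and the third is March 16.
Daylight saving runs 13 September 2024 – 16 March 2025; 12 March 2025 is inside that window, so Dorur is at UTC−07:00.
09:15 Dorur + 7h = 16:15 UTC.
1 February 2025 is a Saturday, so Mondays fall on 3, 10, 17, 24; the last is February 24.
1 November 2025 is a Saturday, so the first Sunday is November 2.
At the standard offset (UTC−06:00), 16:15 UTC − 6h = 10:15 Rasund standard time.
Daylight saving runs 24 February – 2 November; the standard-time date in Rasund, 12 March 2025, is inside that window, so Rasund is at UTC−05:00.
16:15 UTC − 5h = 11:15 Rasund.

11:15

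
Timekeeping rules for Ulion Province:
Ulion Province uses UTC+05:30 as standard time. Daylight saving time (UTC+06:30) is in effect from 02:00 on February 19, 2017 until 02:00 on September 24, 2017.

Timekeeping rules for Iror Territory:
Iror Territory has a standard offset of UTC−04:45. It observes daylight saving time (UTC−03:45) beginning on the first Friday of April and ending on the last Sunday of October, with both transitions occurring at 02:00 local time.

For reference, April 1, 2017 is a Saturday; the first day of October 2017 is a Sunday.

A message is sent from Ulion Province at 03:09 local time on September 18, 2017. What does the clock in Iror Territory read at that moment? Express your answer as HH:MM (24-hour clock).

September 18, 2017 lies within the daylight-saving period (19 February – 24 September), so Ulion Province is on daylight time, UTC+06:30.
03:09 Ulion Province − 6h30m = 20:39 UTC (rolling into the previous day, 17 September 2017).
1 April 2017 is a Saturday, so the first Friday is April 7.
1 October 2017 is a Sunday, so Sundays fall on 1, 8, 15, 22, 29; the last is October 29.
At the standard offset (UTC−04:45), 20:39 UTC − 4h45m = 15:54 Iror Territory standard time.
Daylight saving runs 7 April – 29 October; the standard-time date in Iror Territory, September 17, 2017, is inside that window, so Iror Territory is at UTC−03:45.
20:39 UTC − 3h45m = 16:54 Iror Territory.

16:54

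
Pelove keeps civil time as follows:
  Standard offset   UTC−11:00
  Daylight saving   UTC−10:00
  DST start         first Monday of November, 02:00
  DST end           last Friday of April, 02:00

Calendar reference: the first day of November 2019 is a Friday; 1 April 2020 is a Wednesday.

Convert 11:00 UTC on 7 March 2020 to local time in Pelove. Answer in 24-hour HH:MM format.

1 November 2019 is a Friday, so the first Monday is November 4.
1 April 2020 is a Wednesday, so Fridays fall on 3, 10, 17, 24; the last is April 24.
At the standard offset (UTC−11:00), 11:00 UTC − 11h = 00:00 Pelove standard time.
The standard-time date in Pelove, 7 March 2020, falls between 4 November 2019 and 24 April 2020, so daylight saving is in effect and Pelove is at UTC−10:00.
11:00 UTC − 10h = 01:00 local.

01:00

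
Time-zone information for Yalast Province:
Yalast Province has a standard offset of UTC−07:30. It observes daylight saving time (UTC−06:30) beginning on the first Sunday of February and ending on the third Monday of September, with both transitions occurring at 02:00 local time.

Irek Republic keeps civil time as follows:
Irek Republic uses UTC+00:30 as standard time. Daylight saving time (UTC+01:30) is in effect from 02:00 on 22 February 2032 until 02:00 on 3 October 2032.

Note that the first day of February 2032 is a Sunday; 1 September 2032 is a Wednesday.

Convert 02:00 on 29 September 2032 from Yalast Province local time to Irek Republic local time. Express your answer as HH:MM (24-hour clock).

1 February 2032 is a Sunday, so the first Sunday is February 1.
1 September 2032 is a Wednesday, so the first Monday is September 6 and the third is September 20.
Daylight saving runs 1 February – 20 September; 29 September 2032 is outside that window, so Yalast Province is on standard time at UTC−07:30.
02:00 Yalast Province + 7h30m = 09:30 UTC.
At the standard offset (UTC+00:30), 09:30 UTC + 0h30m = 10:00 Irek Republic standard time.
The standard-time date in Irek Republic, 29 September 2032, lies within the daylight-saving period (22 February – 3 October), so Irek Republic is on daylight time, UTC+01:30.
09:30 UTC + 1h30m = 11:00 Irek Republic.

11:00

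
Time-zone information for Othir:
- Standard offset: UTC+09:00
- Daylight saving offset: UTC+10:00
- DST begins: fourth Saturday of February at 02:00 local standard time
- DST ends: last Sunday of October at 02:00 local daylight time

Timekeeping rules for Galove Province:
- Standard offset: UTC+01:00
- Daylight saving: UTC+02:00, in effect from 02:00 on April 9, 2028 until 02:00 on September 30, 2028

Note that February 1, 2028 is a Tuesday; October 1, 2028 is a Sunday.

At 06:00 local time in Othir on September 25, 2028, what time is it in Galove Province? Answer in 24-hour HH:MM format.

1 February 2028 is a Tuesday, so the first Saturday is February 5 and the fourth is February 26.
1 October 2028 is a Sunday, so Sundays fall on 1, 8, 15, 22, 29; the last is October 29.
September 25, 2028 lies within the daylight-saving period (26 February – 29 October), so Othir is on daylight time, UTC+10:00.
06:00 Othir − 10h = 20:00 UTC (rolling into the previous day, 24 September 2028).
At the standard offset (UTC+01:00), 20:00 UTC + 1h = 21:00 Galove Province standard time.
Daylight saving runs 9 April – 30 September; the standard-time date in Galove Province, September 24, 2028, is inside that window, so Galove Province is at UTC+02:00.
20:00 UTC + 2h = 22:00 Galove Province.

22:00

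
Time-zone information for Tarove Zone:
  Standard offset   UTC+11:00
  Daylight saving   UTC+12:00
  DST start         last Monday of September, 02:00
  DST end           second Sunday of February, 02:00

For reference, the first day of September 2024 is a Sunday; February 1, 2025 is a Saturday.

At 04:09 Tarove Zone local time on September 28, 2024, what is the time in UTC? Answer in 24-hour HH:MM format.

1 September 2024 is a Sunday, so Mondays fall on 2, 9, 16, 23, 30; the last is September 30.
1 February 2025 is a Saturday, so the first Sunday is February 2 and the second is February 9.
Daylight saving runs 30 September 2024 – 9 February 2025; September 28, 2024 is outside that window, so Tarove Zone is on standard time at UTC+11:00.
04:09 local − 11h = 17:09 UTC (rolling into the previous day, 27 September 2024).

17:09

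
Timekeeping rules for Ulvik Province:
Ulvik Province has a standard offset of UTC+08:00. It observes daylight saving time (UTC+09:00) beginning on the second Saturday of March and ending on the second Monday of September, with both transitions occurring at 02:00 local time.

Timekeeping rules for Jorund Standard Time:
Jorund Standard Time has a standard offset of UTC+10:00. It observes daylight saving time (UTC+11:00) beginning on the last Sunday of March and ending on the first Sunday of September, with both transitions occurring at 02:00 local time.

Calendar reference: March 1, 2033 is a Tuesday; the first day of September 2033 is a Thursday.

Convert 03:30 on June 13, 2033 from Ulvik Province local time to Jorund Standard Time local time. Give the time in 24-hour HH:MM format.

05:30

1 March 2033 is a Tuesday, so the first Saturday is March 5 and the second is March 12.
1 September 2033 is a Thursday, so the first Monday is September 5 and the second is September 12.
June 13, 2033 lies within the daylight-saving period (12 March – 12 September), so Ulvik Province is on daylight time, UTC+09:00.
03:30 Ulvik Province − 9h = 18:30 UTC (rolling into the previous day, 12 June 2033).
1 March 2033 is a Tuesday, so Sundays fall on 6, 13, 20, 27; the last is March 27.
1 September 2033 is a Thursday, so the first Sunday is September 4.
At the standard offset (UTC+10:00), 18:30 UTC + 10h = 04:30 Jorund Standard Time standard time (rolling into the next day, 13 June 2033).
Daylight saving runs 27 March – 4 September; the standard-time date in Jorund Standard Time, June 13, 2033, is inside that window, so Jorund Standard Time is at UTC+11:00.
18:30 UTC + 11h = 05:30 Jorund Standard Time (rolling into the next day, 13 June 2033).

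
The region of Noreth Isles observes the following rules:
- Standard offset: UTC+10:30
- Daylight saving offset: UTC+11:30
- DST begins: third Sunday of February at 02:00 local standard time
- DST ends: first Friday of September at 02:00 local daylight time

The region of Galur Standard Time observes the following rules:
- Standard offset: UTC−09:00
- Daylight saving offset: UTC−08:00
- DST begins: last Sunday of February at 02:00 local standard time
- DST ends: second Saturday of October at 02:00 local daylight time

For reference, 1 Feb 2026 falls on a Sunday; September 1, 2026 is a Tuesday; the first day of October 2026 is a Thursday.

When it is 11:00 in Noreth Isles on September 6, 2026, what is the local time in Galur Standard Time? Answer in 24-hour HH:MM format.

16:30

1 February 2026 is a Sunday, so the first Sunday is February 1 and the third is February 15.
1 September 2026 is a Tuesday, so the first Friday is September 4.
Daylight saving runs 15 February – 4 September; September 6, 2026 is outside that window, so Noreth Isles is on standard time at UTC+10:30.
11:00 Noreth Isles − 10h30m = 00:30 UTC.
1 February 2026 is a Sunday, so Sundays fall on 1, 8, 15, 22; the last is February 22.
1 October 2026 is a Thursday, so the first Saturday is October 3 and the second is October 10.
At the standard offset (UTC−09:00), 00:30 UTC − 9h = 15:30 Galur Standard Time standard time (rolling into the previous day, 5 September 2026).
The standard-time date in Galur Standard Time, September 5, 2026, lies within the daylight-saving period (22 February – 10 October), so Galur Standard Time is on daylight time, UTC−08:00.
00:30 UTC − 8h = 16:30 Galur Standard Time (rolling into the previous day, 5 September 2026).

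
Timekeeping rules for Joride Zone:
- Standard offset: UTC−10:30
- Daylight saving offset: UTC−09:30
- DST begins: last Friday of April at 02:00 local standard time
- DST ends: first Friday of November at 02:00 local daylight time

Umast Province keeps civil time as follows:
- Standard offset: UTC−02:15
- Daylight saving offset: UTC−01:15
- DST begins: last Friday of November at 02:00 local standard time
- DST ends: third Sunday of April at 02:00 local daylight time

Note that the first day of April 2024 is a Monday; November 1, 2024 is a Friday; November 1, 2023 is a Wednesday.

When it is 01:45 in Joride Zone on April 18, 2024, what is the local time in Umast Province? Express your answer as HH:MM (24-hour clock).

11:00

1 April 2024 is a Monday, so Fridays fall on 5, 12, 19, 26; the last is April 26.
1 November 2024 is a Friday, so the first Friday is November 1.
April 18, 2024 does not fall between 26 April and 1 November, so daylight saving is not in effect and Joride Zone is at UTC−10:30.
01:45 Joride Zone + 10h30m = 12:15 UTC.
1 November 2023 is a Wednesday, so Fridays fall on 3, 10, 17, 24; the last is November 24.
1 April 2024 is a Monday, so the first Sunday is April 7 and the third is April 21.
At the standard offset (UTC−02:15), 12:15 UTC − 2h15m = 10:00 Umast Province standard time.
The standard-time date in Umast Province, April 18, 2024, falls between 24 November 2023 and 21 April 2024, so daylight saving is in effect and Umast Province is at UTC−01:15.
12:15 UTC − 1h15m = 11:00 Umast Province.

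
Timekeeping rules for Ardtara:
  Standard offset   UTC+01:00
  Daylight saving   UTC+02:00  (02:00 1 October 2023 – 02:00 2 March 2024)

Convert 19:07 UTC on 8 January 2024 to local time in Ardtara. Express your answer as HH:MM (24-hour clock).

21:07

At the standard offset (UTC+01:00), 19:07 UTC + 1h = 20:07 Ardtara standard time.
The standard-time date in Ardtara, 8 January 2024, falls between 1 October 2023 and 2 March 2024, so daylight saving is in effect and Ardtara is at UTC+02:00.
19:07 UTC + 2h = 21:07 local.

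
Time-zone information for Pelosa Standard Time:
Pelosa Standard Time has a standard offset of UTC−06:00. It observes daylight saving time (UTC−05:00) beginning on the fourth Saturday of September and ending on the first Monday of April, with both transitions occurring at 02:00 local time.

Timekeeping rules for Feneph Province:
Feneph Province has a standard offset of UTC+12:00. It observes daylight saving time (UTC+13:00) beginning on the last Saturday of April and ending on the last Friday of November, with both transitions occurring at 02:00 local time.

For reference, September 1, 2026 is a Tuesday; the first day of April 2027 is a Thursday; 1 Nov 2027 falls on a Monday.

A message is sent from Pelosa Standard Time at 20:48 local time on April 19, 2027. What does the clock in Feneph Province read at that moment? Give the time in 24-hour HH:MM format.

14:48

1 September 2026 is a Tuesday, so the first Saturday is September 5 and the fourth is September 26.
1 April 2027 is a Thursday, so the first Monday is April 5.
April 19, 2027 does not fall between 26 September 2026 and 5 April 2027, so daylight saving is not in effect and Pelosa Standard Time is at UTC−06:00.
20:48 Pelosa Standard Time + 6h = 02:48 UTC (rolling into the next day, 20 April 2027).
1 April 2027 is a Thursday, so Saturdays fall on 3, 10, 17, 24; the last is April 24.
1 November 2027 is a Monday, so Fridays fall on 5, 12, 19, 26; the last is November 26.
At the standard offset (UTC+12:00), 02:48 UTC + 12h = 14:48 Feneph Province standard time.
The standard-time date in Feneph Province, April 20, 2027, does not fall between 24 April and 26 November, so daylight saving is not in effect and Feneph Province is at UTC+12:00.
02:48 UTC + 12h = 14:48 Feneph Province.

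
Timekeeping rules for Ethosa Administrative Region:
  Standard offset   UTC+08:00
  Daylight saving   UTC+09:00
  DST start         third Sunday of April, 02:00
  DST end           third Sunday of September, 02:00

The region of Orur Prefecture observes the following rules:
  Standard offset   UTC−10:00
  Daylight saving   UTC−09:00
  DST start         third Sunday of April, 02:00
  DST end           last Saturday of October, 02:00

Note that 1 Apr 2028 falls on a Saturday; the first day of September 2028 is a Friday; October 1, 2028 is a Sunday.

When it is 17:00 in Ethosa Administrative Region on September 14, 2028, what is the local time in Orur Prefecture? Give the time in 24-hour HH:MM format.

23:00

1 April 2028 is a Saturday, so the first Sunday is April 2 and the third is April 16.
1 September 2028 is a Friday, so the first Sunday is September 3 and the third is September 17.
September 14, 2028 lies within the daylight-saving period (16 April – 17 September), so Ethosa Administrative Region is on daylight time, UTC+09:00.
17:00 Ethosa Administrative Region − 9h = 08:00 UTC.
1 April 2028 is a Saturday, so the first Sunday is April 2 and the third is April 16.
1 October 2028 is a Sunday, so Saturdays fall on 7, 14, 21, 28; the last is October 28.
At the standard offset (UTC−10:00), 08:00 UTC − 10h = 22:00 Orur Prefecture standard time (rolling into the previous day, 13 September 2028).
The standard-time date in Orur Prefecture, September 13, 2028, lies within the daylight-saving period (16 April – 28 October), so Orur Prefecture is on daylight time, UTC−09:00.
08:00 UTC − 9h = 23:00 Orur Prefecture (rolling into the previous day, 13 September 2028).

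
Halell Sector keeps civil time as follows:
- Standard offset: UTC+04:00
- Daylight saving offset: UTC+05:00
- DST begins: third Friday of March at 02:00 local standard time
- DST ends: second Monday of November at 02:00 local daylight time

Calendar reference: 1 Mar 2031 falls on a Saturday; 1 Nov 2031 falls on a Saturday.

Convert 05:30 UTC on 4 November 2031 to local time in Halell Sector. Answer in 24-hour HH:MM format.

1 March 2031 is a Saturday, so the first Friday is March 7 and the third is March 21.
1 November 2031 is a Saturday, so the first Monday is November 3 and the second is November 10.
At the standard offset (UTC+04:00), 05:30 UTC + 4h = 09:30 Halell Sector standard time.
Daylight saving runs 21 March – 10 November; the standard-time date in Halell Sector, 4 November 2031, is inside that window, so Halell Sector is at UTC+05:00.
05:30 UTC + 5h = 10:30 local.

10:30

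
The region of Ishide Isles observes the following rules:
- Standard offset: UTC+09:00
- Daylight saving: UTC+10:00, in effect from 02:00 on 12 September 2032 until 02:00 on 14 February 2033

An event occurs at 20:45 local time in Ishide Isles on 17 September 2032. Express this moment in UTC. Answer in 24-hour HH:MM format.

10:45

17 September 2032 lies within the daylight-saving period (12 September 2032 – 14 February 2033), so Ishide Isles is on daylight time, UTC+10:00.
20:45 local − 10h = 10:45 UTC.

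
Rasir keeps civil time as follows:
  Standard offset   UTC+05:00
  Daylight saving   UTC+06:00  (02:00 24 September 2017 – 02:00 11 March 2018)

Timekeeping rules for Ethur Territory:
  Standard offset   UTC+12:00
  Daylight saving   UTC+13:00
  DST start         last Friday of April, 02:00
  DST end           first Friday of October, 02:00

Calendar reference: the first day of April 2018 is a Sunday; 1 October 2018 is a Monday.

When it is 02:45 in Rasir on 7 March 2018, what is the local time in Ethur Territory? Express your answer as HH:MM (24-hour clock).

7 March 2018 lies within the daylight-saving period (24 September 2017 – 11 March 2018), so Rasir is on daylight time, UTC+06:00.
02:45 Rasir − 6h = 20:45 UTC (rolling into the previous day, 6 March 2018).
1 April 2018 is a Sunday, so Fridays fall on 6, 13, 20, 27; the last is April 27.
1 October 2018 is a Monday, so the first Friday is October 5.
At the standard offset (UTC+12:00), 20:45 UTC + 12h = 08:45 Ethur Territory standard time (rolling into the next day, 7 March 2018).
The standard-time date in Ethur Territory, 7 March 2018, does not fall between 27 April and 5 October, so daylight saving is not in effect and Ethur Territory is at UTC+12:00.
20:45 UTC + 12h = 08:45 Ethur Territory (rolling into the next day, 7 March 2018).

08:45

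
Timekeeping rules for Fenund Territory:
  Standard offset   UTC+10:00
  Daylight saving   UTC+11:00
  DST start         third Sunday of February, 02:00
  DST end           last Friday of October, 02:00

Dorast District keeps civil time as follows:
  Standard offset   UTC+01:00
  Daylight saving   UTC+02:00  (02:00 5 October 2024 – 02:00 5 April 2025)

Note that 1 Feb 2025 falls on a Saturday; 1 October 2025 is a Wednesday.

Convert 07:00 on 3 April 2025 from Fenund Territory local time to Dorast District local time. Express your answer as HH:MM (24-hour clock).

22:00

1 February 2025 is a Saturday, so the first Sunday is February 2 and the third is February 16.
1 October 2025 is a Wednesday, so Fridays fall on 3, 10, 17, 24, 31; the last is October 31.
3 April 2025 falls between 16 February and 31 October, so daylight saving is in effect and Fenund Territory is at UTC+11:00.
07:00 Fenund Territory − 11h = 20:00 UTC (rolling into the previous day, 2 April 2025).
At the standard offset (UTC+01:00), 20:00 UTC + 1h = 21:00 Dorast District standard time.
Daylight saving runs 5 October 2024 – 5 April 2025; the standard-time date in Dorast District, 2 April 2025, is inside that window, so Dorast District is at UTC+02:00.
20:00 UTC + 2h = 22:00 Dorast District.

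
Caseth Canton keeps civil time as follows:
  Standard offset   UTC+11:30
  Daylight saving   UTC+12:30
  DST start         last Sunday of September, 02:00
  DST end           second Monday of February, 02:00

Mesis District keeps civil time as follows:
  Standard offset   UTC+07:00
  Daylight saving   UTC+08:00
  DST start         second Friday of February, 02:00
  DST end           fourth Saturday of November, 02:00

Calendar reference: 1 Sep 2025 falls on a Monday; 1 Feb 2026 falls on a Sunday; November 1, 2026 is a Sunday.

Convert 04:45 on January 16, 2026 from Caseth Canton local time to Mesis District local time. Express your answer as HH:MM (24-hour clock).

23:15

1 September 2025 is a Monday, so Sundays fall on 7, 14, 21, 28; the last is September 28.
1 February 2026 is a Sunday, so the first Monday is February 2 and the second is February 9.
January 16, 2026 lies within the daylight-saving period (28 September 2025 – 9 February 2026), so Caseth Canton is on daylight time, UTC+12:30.
04:45 Caseth Canton − 12h30m = 16:15 UTC (rolling into the previous day, 15 January 2026).
1 February 2026 is a Sunday, so the first Friday is February 6 and the second is February 13.
1 November 2026 is a Sunday, so the first Saturday is November 7 and the fourth is November 28.
At the standard offset (UTC+07:00), 16:15 UTC + 7h = 23:15 Mesis District standard time.
The standard-time date in Mesis District, January 15, 2026, is outside the daylight-saving period (13 February – 28 November), so Mesis District is on standard time, UTC+07:00.
16:15 UTC + 7h = 23:15 Mesis District.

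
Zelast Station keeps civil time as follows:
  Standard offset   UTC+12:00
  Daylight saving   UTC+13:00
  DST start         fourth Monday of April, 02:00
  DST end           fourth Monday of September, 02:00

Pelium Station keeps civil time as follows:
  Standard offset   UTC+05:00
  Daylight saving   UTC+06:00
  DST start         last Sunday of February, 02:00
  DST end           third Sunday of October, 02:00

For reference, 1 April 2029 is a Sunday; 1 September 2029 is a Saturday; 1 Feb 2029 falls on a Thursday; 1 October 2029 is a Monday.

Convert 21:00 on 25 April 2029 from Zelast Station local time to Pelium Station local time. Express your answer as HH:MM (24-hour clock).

1 April 2029 is a Sunday, so the first Monday is April 2 and the fourth is April 23.
1 September 2029 is a Saturday, so the first Monday is September 3 and the fourth is September 24.
25 April 2029 lies within the daylight-saving period (23 April – 24 September), so Zelast Station is on daylight time, UTC+13:00.
21:00 Zelast Station − 13h = 08:00 UTC.
1 February 2029 is a Thursday, so Sundays fall on 4, 11, 18, 25; the last is February 25.
1 October 2029 is a Monday, so the first Sunday is October 7 and the third is October 21.
At the standard offset (UTC+05:00), 08:00 UTC + 5h = 13:00 Pelium Station standard time.
The standard-time date in Pelium Station, 25 April 2029, lies within the daylight-saving period (25 February – 21 October), so Pelium Station is on daylight time, UTC+06:00.
08:00 UTC + 6h = 14:00 Pelium Station.

14:00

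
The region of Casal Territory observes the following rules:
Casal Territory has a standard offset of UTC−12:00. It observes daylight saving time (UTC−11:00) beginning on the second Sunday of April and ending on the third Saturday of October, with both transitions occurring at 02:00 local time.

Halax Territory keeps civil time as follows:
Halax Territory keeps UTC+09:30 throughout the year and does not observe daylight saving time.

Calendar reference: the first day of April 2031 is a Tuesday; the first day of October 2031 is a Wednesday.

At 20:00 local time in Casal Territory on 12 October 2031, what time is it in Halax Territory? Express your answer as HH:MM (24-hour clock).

16:30

1 April 2031 is a Tuesday, so the first Sunday is April 6 and the second is April 13.
1 October 2031 is a Wednesday, so the first Saturday is October 4 and the third is October 18.
12 October 2031 lies within the daylight-saving period (13 April – 18 October), so Casal Territory is on daylight time, UTC−11:00.
20:00 Casal Territory + 11h = 07:00 UTC (rolling into the next day, 13 October 2031).
Halax Territory has no daylight saving, so its offset is UTC+09:30 year-round.
07:00 UTC + 9h30m = 16:30 Halax Territory.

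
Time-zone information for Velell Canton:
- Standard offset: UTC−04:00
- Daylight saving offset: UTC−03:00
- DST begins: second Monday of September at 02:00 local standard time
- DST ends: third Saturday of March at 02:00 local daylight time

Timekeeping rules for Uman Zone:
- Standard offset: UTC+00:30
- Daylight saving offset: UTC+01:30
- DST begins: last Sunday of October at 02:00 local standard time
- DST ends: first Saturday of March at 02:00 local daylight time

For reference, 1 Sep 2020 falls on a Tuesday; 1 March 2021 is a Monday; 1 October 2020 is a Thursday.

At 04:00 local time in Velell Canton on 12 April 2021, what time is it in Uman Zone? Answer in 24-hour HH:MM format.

08:30

1 September 2020 is a Tuesday, so the first Monday is September 7 and the second is September 14.
1 March 2021 is a Monday, so the first Saturday is March 6 and the third is March 20.
Daylight saving runs 14 September 2020 – 20 March 2021; 12 April 2021 is outside that window, so Velell Canton is on standard time at UTC−04:00.
04:00 Velell Canton + 4h = 08:00 UTC.
1 October 2020 is a Thursday, so Sundays fall on 4, 11, 18, 25; the last is October 25.
1 March 2021 is a Monday, so the first Saturday is March 6.
At the standard offset (UTC+00:30), 08:00 UTC + 0h30m = 08:30 Uman Zone standard time.
Daylight saving runs 25 October 2020 – 6 March 2021; the standard-time date in Uman Zone, 12 April 2021, is outside that window, so Uman Zone is on standard time at UTC+00:30.
08:00 UTC + 0h30m = 08:30 Uman Zone.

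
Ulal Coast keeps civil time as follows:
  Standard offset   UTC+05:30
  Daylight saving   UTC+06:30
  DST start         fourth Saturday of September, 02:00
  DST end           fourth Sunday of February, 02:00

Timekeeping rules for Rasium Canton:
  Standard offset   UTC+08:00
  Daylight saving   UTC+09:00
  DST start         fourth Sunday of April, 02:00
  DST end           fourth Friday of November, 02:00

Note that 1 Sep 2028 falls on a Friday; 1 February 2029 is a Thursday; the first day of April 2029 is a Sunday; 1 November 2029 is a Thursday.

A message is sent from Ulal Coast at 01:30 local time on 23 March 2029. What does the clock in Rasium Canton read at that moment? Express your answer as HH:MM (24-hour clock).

04:00

1 September 2028 is a Friday, so the first Saturday is September 2 and the fourth is September 23.
1 February 2029 is a Thursday, so the first Sunday is February 4 and the fourth is February 25.
Daylight saving runs 23 September 2028 – 25 February 2029; 23 March 2029 is outside that window, so Ulal Coast is on standard time at UTC+05:30.
01:30 Ulal Coast − 5h30m = 20:00 UTC (rolling into the previous day, 22 March 2029).
1 April 2029 is a Sunday, so the first Sunday is April 1 and the fourth is April 22.
1 November 2029 is a Thursday, so the first Friday is November 2 and the fourth is November 23.
At the standard offset (UTC+08:00), 20:00 UTC + 8h = 04:00 Rasium Canton standard time (rolling into the next day, 23 March 2029).
The standard-time date in Rasium Canton, 23 March 2029, is outside the daylight-saving period (22 April – 23 November), so Rasium Canton is on standard time, UTC+08:00.
20:00 UTC + 8h = 04:00 Rasium Canton (rolling into the next day, 23 March 2029).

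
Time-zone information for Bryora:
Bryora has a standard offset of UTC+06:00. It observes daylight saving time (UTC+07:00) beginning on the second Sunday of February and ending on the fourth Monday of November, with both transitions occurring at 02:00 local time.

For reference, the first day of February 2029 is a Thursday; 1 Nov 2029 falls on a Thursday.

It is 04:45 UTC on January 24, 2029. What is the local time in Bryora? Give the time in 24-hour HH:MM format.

10:45

1 February 2029 is a Thursday, so the first Sunday is February 4 and the second is February 11.
1 November 2029 is a Thursday, so the first Monday is November 5 and the fourth is November 26.
At the standard offset (UTC+06:00), 04:45 UTC + 6h = 10:45 Bryora standard time.
The standard-time date in Bryora, January 24, 2029, does not fall between 11 February and 26 November, so daylight saving is not in effect and Bryora is at UTC+06:00.
04:45 UTC + 6h = 10:45 local.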